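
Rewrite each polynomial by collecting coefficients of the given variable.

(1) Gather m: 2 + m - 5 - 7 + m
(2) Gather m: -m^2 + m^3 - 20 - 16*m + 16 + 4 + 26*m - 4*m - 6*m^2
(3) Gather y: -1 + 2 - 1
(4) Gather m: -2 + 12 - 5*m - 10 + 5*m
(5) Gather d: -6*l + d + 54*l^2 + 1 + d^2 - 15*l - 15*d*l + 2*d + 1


(1) = 2*m - 10
(2) = m^3 - 7*m^2 + 6*m
(3) = 0
(4) = 0
(5) = d^2 + d*(3 - 15*l) + 54*l^2 - 21*l + 2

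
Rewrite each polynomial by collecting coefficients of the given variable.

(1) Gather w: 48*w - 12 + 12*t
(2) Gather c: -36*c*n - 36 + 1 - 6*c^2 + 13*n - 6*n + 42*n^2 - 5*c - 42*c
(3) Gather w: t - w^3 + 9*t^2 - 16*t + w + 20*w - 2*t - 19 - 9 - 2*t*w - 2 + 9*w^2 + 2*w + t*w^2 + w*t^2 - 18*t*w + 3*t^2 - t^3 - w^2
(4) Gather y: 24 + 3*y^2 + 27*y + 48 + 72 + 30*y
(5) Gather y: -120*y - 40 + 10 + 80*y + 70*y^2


(1) = 12*t + 48*w - 12
(2) = -6*c^2 + c*(-36*n - 47) + 42*n^2 + 7*n - 35
(3) = -t^3 + 12*t^2 - 17*t - w^3 + w^2*(t + 8) + w*(t^2 - 20*t + 23) - 30
(4) = 3*y^2 + 57*y + 144
(5) = 70*y^2 - 40*y - 30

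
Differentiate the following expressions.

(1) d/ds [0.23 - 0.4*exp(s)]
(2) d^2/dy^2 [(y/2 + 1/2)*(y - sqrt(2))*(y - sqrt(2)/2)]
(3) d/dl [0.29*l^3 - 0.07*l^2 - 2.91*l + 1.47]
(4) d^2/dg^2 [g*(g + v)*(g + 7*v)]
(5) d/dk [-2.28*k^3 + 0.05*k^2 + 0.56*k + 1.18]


(1) = -0.4*exp(s)
(2) = 3*y - 3*sqrt(2)/2 + 1
(3) = 0.87*l^2 - 0.14*l - 2.91
(4) = 6*g + 16*v
(5) = -6.84*k^2 + 0.1*k + 0.56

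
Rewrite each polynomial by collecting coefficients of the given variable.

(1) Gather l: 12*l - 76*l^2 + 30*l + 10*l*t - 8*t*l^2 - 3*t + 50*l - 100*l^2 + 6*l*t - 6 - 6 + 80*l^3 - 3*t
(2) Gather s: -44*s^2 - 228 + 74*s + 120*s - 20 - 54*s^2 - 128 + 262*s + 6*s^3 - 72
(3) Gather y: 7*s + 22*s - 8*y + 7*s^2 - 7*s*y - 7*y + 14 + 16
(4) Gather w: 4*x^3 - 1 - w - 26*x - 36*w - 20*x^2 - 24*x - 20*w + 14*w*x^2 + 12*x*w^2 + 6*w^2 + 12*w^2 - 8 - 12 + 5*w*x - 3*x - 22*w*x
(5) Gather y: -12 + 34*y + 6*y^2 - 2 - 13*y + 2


(1) = 80*l^3 + l^2*(-8*t - 176) + l*(16*t + 92) - 6*t - 12
(2) = 6*s^3 - 98*s^2 + 456*s - 448
(3) = 7*s^2 + 29*s + y*(-7*s - 15) + 30
(4) = w^2*(12*x + 18) + w*(14*x^2 - 17*x - 57) + 4*x^3 - 20*x^2 - 53*x - 21
(5) = 6*y^2 + 21*y - 12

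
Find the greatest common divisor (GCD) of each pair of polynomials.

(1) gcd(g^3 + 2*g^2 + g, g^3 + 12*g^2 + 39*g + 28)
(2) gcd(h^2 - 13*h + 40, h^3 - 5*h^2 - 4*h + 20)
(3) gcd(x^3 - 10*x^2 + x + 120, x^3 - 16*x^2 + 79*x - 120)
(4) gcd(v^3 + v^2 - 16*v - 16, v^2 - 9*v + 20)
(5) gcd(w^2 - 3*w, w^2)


(1) = gcd(g*(g + 1)^2, (g + 1)*(g + 4)*(g + 7)) = g + 1
(2) = gcd((h - 8)*(h - 5), (h - 5)*(h - 2)*(h + 2)) = h - 5
(3) = gcd((x - 8)*(x - 5)*(x + 3), (x - 8)*(x - 5)*(x - 3)) = x^2 - 13*x + 40
(4) = v - 4
(5) = w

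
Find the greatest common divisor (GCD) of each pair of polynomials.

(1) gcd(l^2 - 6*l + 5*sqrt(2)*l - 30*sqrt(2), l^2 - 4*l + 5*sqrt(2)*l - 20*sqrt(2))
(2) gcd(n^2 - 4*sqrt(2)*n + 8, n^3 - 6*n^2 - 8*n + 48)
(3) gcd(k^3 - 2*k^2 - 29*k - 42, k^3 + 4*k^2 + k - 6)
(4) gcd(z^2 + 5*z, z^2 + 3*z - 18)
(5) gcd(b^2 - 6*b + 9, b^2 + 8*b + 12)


(1) = gcd((l - 6)*(l + 5*sqrt(2)), (l - 4)*(l + 5*sqrt(2))) = l + 5*sqrt(2)
(2) = gcd((n - 2*sqrt(2))^2, (n - 6)*(n - 2*sqrt(2))*(n + 2*sqrt(2))) = n - 2*sqrt(2)
(3) = gcd((k - 7)*(k + 2)*(k + 3), (k - 1)*(k + 2)*(k + 3)) = k^2 + 5*k + 6
(4) = 1
(5) = gcd((b - 3)^2, (b + 2)*(b + 6)) = 1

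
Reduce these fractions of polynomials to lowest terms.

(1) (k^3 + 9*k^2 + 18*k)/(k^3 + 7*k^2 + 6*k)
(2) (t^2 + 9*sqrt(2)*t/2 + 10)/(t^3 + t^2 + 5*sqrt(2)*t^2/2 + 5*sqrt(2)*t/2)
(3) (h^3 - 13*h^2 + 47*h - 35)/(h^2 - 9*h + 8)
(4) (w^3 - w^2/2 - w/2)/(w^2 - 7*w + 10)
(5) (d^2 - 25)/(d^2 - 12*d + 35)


(1) = (k + 3)/(k + 1)
(2) = (4*t + 8*sqrt(2))/(4*t^2 + 4*t)
(3) = (h^2 - 12*h + 35)/(h - 8)
(4) = (2*w^3 - w^2 - w)/(2*w^2 - 14*w + 20)
(5) = (d + 5)/(d - 7)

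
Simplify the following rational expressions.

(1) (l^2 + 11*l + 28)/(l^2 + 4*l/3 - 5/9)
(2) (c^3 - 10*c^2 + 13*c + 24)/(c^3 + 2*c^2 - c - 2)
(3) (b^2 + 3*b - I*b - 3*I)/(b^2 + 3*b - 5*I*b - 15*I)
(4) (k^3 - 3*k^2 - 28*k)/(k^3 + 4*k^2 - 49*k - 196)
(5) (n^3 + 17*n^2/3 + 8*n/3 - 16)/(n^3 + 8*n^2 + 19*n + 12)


(1) = (9*l^2 + 99*l + 252)/(9*l^2 + 12*l - 5)
(2) = (c^2 - 11*c + 24)/(c^2 + c - 2)
(3) = (b - I)/(b - 5*I)
(4) = k/(k + 7)
(5) = (3*n - 4)/(3*n + 3)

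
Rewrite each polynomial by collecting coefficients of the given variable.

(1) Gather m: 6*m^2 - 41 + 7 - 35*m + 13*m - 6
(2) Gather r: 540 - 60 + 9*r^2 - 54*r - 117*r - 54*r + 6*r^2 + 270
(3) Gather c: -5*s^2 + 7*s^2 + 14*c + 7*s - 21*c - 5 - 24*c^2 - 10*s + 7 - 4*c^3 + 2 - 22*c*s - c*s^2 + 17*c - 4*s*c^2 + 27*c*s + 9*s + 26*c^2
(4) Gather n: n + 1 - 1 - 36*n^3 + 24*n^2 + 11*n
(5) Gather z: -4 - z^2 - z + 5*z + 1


(1) = 6*m^2 - 22*m - 40
(2) = 15*r^2 - 225*r + 750
(3) = -4*c^3 + c^2*(2 - 4*s) + c*(-s^2 + 5*s + 10) + 2*s^2 + 6*s + 4
(4) = -36*n^3 + 24*n^2 + 12*n
(5) = -z^2 + 4*z - 3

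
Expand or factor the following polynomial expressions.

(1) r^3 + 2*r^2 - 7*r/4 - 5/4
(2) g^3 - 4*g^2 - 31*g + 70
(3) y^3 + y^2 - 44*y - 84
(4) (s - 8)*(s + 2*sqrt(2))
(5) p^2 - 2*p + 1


(1) = (r - 1)*(r + 1/2)*(r + 5/2)
(2) = (g - 7)*(g - 2)*(g + 5)
(3) = (y - 7)*(y + 2)*(y + 6)
(4) = s^2 - 8*s + 2*sqrt(2)*s - 16*sqrt(2)
(5) = (p - 1)^2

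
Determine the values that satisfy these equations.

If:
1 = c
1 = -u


Then:
c = 1
u = -1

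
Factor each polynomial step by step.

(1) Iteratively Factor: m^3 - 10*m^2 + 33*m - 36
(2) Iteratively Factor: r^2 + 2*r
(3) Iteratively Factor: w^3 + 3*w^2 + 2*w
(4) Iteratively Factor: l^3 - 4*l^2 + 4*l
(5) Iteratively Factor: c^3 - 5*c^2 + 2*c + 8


(1) = (m - 3)*(m^2 - 7*m + 12) = (m - 4)*(m - 3)*(m - 3)
(2) = (r)*(r + 2)
(3) = (w)*(w^2 + 3*w + 2) = w*(w + 1)*(w + 2)
(4) = (l - 2)*(l^2 - 2*l) = (l - 2)^2*(l)
(5) = (c - 2)*(c^2 - 3*c - 4) = (c - 4)*(c - 2)*(c + 1)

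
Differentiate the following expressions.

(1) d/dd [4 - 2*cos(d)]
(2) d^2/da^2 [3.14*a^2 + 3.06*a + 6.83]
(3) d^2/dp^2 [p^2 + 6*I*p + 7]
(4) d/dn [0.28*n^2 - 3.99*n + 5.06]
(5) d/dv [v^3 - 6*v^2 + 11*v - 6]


(1) = 2*sin(d)
(2) = 6.28000000000000
(3) = 2
(4) = 0.56*n - 3.99
(5) = 3*v^2 - 12*v + 11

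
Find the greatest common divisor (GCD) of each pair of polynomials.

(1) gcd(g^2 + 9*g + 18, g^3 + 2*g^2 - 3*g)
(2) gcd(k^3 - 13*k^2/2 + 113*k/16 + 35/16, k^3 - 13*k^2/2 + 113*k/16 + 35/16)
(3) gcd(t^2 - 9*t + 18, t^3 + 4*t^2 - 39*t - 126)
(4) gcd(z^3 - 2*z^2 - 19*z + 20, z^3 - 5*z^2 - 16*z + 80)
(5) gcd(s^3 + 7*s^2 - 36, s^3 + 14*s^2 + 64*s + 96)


(1) = gcd((g + 3)*(g + 6), g*(g - 1)*(g + 3)) = g + 3
(2) = gcd((k - 5)*(k - 7/4)*(k + 1/4), (k - 5)*(k - 7/4)*(k + 1/4)) = k^3 - 13*k^2/2 + 113*k/16 + 35/16
(3) = t - 6
(4) = gcd((z - 5)*(z - 1)*(z + 4), (z - 5)*(z - 4)*(z + 4)) = z^2 - z - 20
(5) = s + 6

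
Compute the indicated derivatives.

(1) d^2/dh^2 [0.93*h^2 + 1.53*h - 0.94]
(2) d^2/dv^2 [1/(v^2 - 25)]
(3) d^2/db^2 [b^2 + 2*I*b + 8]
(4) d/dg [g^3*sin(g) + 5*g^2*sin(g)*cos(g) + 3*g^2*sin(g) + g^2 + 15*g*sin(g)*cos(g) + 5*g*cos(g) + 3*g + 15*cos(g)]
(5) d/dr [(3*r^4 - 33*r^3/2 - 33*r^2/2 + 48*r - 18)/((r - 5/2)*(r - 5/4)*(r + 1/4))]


(1) = 1.86000000000000
(2) = 2*(3*v^2 + 25)/(v^2 - 25)^3
(3) = 2
(4) = g^3*cos(g) + 3*sqrt(2)*g^2*sin(g + pi/4) + 5*g^2*cos(2*g) + g*sin(g) + 5*g*sin(2*g) + 15*g*cos(2*g) + 2*g - 15*sin(g) + 15*sin(2*g)/2 + 5*cos(g) + 3
(5) = 48*(64*r^6 - 448*r^5 + 2004*r^4 - 3388*r^3 + 3141*r^2 - 3238*r + 1640)/(1024*r^6 - 7168*r^5 + 17024*r^4 - 14080*r^3 - 700*r^2 + 3500*r + 625)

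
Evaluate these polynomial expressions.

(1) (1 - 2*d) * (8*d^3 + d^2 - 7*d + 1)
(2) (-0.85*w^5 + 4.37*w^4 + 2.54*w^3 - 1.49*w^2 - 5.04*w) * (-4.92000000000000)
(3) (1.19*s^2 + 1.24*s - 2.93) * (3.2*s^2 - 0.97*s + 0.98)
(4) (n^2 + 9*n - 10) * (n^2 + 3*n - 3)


(1) = -16*d^4 + 6*d^3 + 15*d^2 - 9*d + 1
(2) = 4.182*w^5 - 21.5004*w^4 - 12.4968*w^3 + 7.3308*w^2 + 24.7968*w
(3) = 3.808*s^4 + 2.8137*s^3 - 9.4126*s^2 + 4.0573*s - 2.8714
(4) = n^4 + 12*n^3 + 14*n^2 - 57*n + 30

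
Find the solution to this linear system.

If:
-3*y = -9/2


Then:
y = 3/2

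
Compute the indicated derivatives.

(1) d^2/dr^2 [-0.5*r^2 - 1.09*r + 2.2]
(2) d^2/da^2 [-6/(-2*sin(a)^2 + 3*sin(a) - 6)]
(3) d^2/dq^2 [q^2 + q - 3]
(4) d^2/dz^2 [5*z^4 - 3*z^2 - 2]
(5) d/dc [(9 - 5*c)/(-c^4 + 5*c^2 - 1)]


(1) = -1.00000000000000
(2) = 6*(-16*sin(a)^4 + 18*sin(a)^3 + 63*sin(a)^2 - 54*sin(a) - 6)/(-3*sin(a) - cos(2*a) + 7)^3
(3) = 2
(4) = 60*z^2 - 6
(5) = (5*c^4 - 25*c^2 - 2*c*(5*c - 9)*(2*c^2 - 5) + 5)/(c^4 - 5*c^2 + 1)^2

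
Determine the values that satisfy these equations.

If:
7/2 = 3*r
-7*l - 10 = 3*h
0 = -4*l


Then:
h = -10/3
l = 0
r = 7/6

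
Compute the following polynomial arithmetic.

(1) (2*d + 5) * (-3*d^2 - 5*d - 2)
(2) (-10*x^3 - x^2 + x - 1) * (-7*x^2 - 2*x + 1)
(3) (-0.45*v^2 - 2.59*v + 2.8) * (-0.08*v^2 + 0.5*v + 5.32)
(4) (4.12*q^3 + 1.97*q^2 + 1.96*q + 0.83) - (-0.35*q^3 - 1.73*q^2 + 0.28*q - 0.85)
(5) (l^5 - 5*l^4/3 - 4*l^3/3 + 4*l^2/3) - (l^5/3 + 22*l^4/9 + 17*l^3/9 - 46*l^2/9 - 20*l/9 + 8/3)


(1) = -6*d^3 - 25*d^2 - 29*d - 10
(2) = 70*x^5 + 27*x^4 - 15*x^3 + 4*x^2 + 3*x - 1
(3) = 0.036*v^4 - 0.0178*v^3 - 3.913*v^2 - 12.3788*v + 14.896
(4) = 4.47*q^3 + 3.7*q^2 + 1.68*q + 1.68
(5) = 2*l^5/3 - 37*l^4/9 - 29*l^3/9 + 58*l^2/9 + 20*l/9 - 8/3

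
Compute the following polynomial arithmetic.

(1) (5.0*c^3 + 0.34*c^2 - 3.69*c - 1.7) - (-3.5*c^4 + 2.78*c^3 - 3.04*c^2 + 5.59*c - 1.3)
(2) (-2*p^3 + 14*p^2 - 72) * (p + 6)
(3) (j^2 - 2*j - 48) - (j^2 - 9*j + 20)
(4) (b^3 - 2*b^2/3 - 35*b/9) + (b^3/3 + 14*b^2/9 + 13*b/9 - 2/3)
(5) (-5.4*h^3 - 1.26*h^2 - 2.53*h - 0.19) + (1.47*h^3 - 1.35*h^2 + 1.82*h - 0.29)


(1) = 3.5*c^4 + 2.22*c^3 + 3.38*c^2 - 9.28*c - 0.4
(2) = -2*p^4 + 2*p^3 + 84*p^2 - 72*p - 432
(3) = 7*j - 68
(4) = 4*b^3/3 + 8*b^2/9 - 22*b/9 - 2/3
(5) = -3.93*h^3 - 2.61*h^2 - 0.71*h - 0.48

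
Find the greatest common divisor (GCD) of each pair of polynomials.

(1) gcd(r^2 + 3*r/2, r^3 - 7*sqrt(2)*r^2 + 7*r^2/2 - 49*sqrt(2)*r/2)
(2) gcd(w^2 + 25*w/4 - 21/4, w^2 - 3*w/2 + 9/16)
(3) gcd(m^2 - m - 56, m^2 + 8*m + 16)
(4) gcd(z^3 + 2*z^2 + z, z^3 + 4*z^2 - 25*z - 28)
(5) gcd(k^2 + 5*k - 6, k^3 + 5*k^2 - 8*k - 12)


(1) = r
(2) = w - 3/4
(3) = gcd((m - 8)*(m + 7), (m + 4)^2) = 1
(4) = gcd(z*(z + 1)^2, (z - 4)*(z + 1)*(z + 7)) = z + 1
(5) = gcd((k - 1)*(k + 6), (k - 2)*(k + 1)*(k + 6)) = k + 6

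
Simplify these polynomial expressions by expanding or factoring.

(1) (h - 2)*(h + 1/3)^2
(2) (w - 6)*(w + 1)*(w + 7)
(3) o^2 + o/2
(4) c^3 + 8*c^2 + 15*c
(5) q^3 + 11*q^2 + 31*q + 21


(1) = h^3 - 4*h^2/3 - 11*h/9 - 2/9
(2) = w^3 + 2*w^2 - 41*w - 42
(3) = o*(o + 1/2)
(4) = c*(c + 3)*(c + 5)
(5) = (q + 1)*(q + 3)*(q + 7)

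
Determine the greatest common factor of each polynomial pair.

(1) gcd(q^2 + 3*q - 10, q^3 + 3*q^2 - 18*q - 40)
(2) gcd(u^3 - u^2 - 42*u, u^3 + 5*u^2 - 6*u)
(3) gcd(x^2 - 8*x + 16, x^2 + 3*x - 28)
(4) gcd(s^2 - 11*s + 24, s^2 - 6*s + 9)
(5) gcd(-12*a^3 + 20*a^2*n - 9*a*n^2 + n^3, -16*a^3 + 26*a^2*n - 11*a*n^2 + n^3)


(1) = gcd((q - 2)*(q + 5), (q - 4)*(q + 2)*(q + 5)) = q + 5
(2) = gcd(u*(u - 7)*(u + 6), u*(u - 1)*(u + 6)) = u^2 + 6*u
(3) = gcd((x - 4)^2, (x - 4)*(x + 7)) = x - 4
(4) = gcd((s - 8)*(s - 3), (s - 3)^2) = s - 3
(5) = 2*a^2 - 3*a*n + n^2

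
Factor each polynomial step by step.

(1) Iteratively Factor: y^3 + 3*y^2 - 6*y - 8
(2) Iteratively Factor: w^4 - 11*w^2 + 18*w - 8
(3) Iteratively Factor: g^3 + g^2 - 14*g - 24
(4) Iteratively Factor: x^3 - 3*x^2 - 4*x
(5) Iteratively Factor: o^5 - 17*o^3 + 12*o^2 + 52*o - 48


(1) = (y + 4)*(y^2 - y - 2) = (y + 1)*(y + 4)*(y - 2)
(2) = (w + 4)*(w^3 - 4*w^2 + 5*w - 2) = (w - 2)*(w + 4)*(w^2 - 2*w + 1) = (w - 2)*(w - 1)*(w + 4)*(w - 1)
(3) = (g + 2)*(g^2 - g - 12) = (g + 2)*(g + 3)*(g - 4)
(4) = (x - 4)*(x^2 + x) = x*(x - 4)*(x + 1)
(5) = (o + 2)*(o^4 - 2*o^3 - 13*o^2 + 38*o - 24) = (o - 2)*(o + 2)*(o^3 - 13*o + 12) = (o - 2)*(o + 2)*(o + 4)*(o^2 - 4*o + 3) = (o - 3)*(o - 2)*(o + 2)*(o + 4)*(o - 1)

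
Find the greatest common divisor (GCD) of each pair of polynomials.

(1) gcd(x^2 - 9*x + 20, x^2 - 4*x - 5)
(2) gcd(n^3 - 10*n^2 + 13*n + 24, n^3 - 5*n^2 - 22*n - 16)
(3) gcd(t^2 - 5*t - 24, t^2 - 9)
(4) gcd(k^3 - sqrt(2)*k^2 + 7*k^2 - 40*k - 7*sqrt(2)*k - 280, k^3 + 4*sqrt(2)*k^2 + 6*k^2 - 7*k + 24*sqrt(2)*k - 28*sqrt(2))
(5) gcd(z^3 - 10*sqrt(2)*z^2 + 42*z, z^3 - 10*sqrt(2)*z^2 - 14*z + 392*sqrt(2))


(1) = gcd((x - 5)*(x - 4), (x - 5)*(x + 1)) = x - 5
(2) = n^2 - 7*n - 8
(3) = gcd((t - 8)*(t + 3), (t - 3)*(t + 3)) = t + 3
(4) = k^2 + k*(4*sqrt(2) + 7) + 28*sqrt(2)
(5) = gcd(z*(z - 7*sqrt(2))*(z - 3*sqrt(2)), (z - 7*sqrt(2))^2*(z + 4*sqrt(2))) = z - 7*sqrt(2)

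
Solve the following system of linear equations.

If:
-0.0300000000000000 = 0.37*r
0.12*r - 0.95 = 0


Then:
No Solution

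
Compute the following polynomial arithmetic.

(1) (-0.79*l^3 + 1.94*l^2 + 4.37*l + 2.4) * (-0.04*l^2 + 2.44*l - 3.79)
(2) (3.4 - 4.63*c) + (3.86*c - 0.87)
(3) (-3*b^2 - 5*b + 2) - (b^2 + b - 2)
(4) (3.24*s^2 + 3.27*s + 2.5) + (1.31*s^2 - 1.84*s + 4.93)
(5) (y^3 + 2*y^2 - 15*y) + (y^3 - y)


(1) = 0.0316*l^5 - 2.0052*l^4 + 7.5529*l^3 + 3.2142*l^2 - 10.7063*l - 9.096
(2) = 2.53 - 0.77*c
(3) = -4*b^2 - 6*b + 4
(4) = 4.55*s^2 + 1.43*s + 7.43
(5) = 2*y^3 + 2*y^2 - 16*y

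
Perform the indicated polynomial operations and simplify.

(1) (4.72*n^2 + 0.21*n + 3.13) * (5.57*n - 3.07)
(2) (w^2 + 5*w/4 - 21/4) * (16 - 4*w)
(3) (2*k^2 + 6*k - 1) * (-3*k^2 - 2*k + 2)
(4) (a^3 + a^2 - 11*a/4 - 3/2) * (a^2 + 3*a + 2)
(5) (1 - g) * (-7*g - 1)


(1) = 26.2904*n^3 - 13.3207*n^2 + 16.7894*n - 9.6091
(2) = -4*w^3 + 11*w^2 + 41*w - 84
(3) = -6*k^4 - 22*k^3 - 5*k^2 + 14*k - 2
(4) = a^5 + 4*a^4 + 9*a^3/4 - 31*a^2/4 - 10*a - 3
(5) = 7*g^2 - 6*g - 1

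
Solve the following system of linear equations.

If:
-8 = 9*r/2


Then:
r = -16/9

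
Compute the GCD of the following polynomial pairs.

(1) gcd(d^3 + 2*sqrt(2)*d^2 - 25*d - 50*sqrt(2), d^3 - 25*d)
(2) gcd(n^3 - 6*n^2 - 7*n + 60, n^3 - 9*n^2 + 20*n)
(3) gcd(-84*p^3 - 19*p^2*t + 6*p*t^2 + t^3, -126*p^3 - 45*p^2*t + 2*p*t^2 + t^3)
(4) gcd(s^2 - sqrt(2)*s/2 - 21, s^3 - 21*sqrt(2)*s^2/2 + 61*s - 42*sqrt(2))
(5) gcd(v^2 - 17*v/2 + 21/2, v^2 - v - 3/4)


(1) = d^2 - 25
(2) = n^2 - 9*n + 20
(3) = 3*p + t
(4) = gcd((s - 7*sqrt(2)/2)*(s + 3*sqrt(2)), (s - 6*sqrt(2))*(s - 7*sqrt(2)/2)*(s - sqrt(2))) = s - 7*sqrt(2)/2
(5) = gcd((v - 7)*(v - 3/2), (v - 3/2)*(v + 1/2)) = v - 3/2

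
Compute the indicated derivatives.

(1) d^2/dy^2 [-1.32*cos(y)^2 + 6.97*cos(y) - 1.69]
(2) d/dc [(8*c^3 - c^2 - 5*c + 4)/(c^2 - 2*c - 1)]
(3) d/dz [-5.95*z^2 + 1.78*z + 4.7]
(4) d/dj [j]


(1) = -6.97*cos(y) + 2.64*cos(2*y)
(2) = (8*c^4 - 32*c^3 - 17*c^2 - 6*c + 13)/(c^4 - 4*c^3 + 2*c^2 + 4*c + 1)
(3) = 1.78 - 11.9*z
(4) = 1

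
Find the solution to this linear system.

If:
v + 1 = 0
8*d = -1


Then:
d = -1/8
v = -1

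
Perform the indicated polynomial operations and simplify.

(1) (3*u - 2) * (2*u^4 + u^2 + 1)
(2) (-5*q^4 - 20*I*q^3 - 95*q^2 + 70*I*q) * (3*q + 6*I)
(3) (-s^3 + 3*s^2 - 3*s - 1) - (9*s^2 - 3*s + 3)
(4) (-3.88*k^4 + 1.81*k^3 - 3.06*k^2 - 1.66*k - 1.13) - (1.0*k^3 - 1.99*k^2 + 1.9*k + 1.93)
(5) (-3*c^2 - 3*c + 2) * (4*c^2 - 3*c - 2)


(1) = 6*u^5 - 4*u^4 + 3*u^3 - 2*u^2 + 3*u - 2
(2) = -15*q^5 - 90*I*q^4 - 165*q^3 - 360*I*q^2 - 420*q
(3) = -s^3 - 6*s^2 - 4
(4) = -3.88*k^4 + 0.81*k^3 - 1.07*k^2 - 3.56*k - 3.06
(5) = -12*c^4 - 3*c^3 + 23*c^2 - 4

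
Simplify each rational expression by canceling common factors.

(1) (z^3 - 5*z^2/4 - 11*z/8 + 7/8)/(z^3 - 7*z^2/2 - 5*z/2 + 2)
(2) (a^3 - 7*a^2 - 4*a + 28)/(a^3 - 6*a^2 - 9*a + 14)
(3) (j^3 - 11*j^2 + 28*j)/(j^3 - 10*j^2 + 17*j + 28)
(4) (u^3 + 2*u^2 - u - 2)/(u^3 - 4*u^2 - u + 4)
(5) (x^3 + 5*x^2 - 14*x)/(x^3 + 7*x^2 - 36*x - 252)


(1) = (4*z - 7)/(4*z - 16)
(2) = (a - 2)/(a - 1)
(3) = j/(j + 1)
(4) = (u + 2)/(u - 4)
(5) = (x^2 - 2*x)/(x^2 - 36)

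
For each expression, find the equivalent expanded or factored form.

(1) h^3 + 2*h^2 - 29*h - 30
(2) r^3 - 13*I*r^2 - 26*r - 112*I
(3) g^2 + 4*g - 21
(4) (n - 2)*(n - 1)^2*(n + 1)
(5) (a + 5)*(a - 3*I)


(1) = (h - 5)*(h + 1)*(h + 6)
(2) = (r - 8*I)*(r - 7*I)*(r + 2*I)
(3) = (g - 3)*(g + 7)
(4) = n^4 - 3*n^3 + n^2 + 3*n - 2
(5) = a^2 + 5*a - 3*I*a - 15*I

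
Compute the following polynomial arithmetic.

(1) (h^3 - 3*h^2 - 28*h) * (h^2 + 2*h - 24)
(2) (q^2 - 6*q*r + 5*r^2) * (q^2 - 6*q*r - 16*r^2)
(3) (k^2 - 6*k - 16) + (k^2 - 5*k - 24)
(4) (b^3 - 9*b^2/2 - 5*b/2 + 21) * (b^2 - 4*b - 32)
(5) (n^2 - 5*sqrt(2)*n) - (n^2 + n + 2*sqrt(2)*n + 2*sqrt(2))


(1) = h^5 - h^4 - 58*h^3 + 16*h^2 + 672*h
(2) = q^4 - 12*q^3*r + 25*q^2*r^2 + 66*q*r^3 - 80*r^4
(3) = 2*k^2 - 11*k - 40
(4) = b^5 - 17*b^4/2 - 33*b^3/2 + 175*b^2 - 4*b - 672
(5) = -7*sqrt(2)*n - n - 2*sqrt(2)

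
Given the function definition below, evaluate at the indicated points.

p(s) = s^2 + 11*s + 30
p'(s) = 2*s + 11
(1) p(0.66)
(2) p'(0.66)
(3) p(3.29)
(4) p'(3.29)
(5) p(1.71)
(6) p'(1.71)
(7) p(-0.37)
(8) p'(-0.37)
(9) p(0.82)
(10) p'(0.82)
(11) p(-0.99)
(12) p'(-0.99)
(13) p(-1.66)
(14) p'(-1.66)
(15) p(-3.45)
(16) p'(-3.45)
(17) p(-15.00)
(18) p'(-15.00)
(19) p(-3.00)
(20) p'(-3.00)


(1) = 37.70
(2) = 12.32
(3) = 77.01
(4) = 17.58
(5) = 51.73
(6) = 14.42
(7) = 26.07
(8) = 10.26
(9) = 39.69
(10) = 12.64
(11) = 20.09
(12) = 9.02
(13) = 14.50
(14) = 7.68
(15) = 3.95
(16) = 4.10
(17) = 90.00
(18) = -19.00
(19) = 6.00
(20) = 5.00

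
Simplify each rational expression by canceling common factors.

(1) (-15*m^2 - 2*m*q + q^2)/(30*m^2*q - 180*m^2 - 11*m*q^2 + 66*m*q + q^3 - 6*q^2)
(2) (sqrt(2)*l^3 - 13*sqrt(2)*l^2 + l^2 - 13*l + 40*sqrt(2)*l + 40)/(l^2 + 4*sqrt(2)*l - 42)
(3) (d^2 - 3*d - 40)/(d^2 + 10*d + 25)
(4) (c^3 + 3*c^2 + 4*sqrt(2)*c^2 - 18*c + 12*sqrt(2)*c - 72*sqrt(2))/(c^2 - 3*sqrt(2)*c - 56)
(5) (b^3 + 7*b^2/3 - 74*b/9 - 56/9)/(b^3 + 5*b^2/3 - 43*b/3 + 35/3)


(1) = (3*m + q)/(-6*m*q + 36*m + q^2 - 6*q)
(2) = (sqrt(2)*l^3 + l^2*(1 - 13*sqrt(2)) + l*(-13 + 40*sqrt(2)) + 40)/(l^2 + 4*sqrt(2)*l - 42)
(3) = (d - 8)/(d + 5)
(4) = (c^2 + 3*c - 18)/(c - 7*sqrt(2))
(5) = (3*b^2 + 14*b + 8)/(3*b^2 + 12*b - 15)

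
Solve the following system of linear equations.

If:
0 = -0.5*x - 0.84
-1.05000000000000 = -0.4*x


Then:
No Solution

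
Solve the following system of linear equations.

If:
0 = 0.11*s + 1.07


Then:
s = -9.73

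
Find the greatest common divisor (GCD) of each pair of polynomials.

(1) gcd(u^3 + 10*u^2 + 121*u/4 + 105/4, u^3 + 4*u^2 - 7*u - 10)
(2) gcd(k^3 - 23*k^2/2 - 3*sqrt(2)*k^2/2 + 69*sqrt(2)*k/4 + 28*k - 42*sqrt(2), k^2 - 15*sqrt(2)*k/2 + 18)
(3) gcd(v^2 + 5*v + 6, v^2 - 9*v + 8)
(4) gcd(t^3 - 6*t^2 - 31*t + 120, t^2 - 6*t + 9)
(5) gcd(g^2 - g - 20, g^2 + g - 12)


(1) = u + 5
(2) = gcd((k - 8)*(k - 7/2)*(k - 3*sqrt(2)/2), (k - 6*sqrt(2))*(k - 3*sqrt(2)/2)) = k - 3*sqrt(2)/2
(3) = 1
(4) = t - 3
(5) = g + 4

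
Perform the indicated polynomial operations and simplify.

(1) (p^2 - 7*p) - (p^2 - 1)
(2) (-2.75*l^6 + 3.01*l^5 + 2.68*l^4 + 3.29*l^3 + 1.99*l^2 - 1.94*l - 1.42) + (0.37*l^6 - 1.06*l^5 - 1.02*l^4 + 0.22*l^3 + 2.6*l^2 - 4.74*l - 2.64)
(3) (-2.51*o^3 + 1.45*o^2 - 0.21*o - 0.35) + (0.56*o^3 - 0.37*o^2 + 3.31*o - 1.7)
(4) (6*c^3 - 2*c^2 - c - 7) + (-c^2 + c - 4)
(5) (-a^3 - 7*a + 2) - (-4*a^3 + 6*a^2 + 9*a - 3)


(1) = 1 - 7*p
(2) = -2.38*l^6 + 1.95*l^5 + 1.66*l^4 + 3.51*l^3 + 4.59*l^2 - 6.68*l - 4.06
(3) = -1.95*o^3 + 1.08*o^2 + 3.1*o - 2.05
(4) = 6*c^3 - 3*c^2 - 11
(5) = 3*a^3 - 6*a^2 - 16*a + 5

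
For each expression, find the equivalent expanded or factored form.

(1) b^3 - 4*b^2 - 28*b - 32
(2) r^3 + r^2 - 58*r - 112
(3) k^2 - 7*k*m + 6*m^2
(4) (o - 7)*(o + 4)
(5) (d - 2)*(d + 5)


(1) = (b - 8)*(b + 2)^2
(2) = (r - 8)*(r + 2)*(r + 7)
(3) = (k - 6*m)*(k - m)
(4) = o^2 - 3*o - 28
(5) = d^2 + 3*d - 10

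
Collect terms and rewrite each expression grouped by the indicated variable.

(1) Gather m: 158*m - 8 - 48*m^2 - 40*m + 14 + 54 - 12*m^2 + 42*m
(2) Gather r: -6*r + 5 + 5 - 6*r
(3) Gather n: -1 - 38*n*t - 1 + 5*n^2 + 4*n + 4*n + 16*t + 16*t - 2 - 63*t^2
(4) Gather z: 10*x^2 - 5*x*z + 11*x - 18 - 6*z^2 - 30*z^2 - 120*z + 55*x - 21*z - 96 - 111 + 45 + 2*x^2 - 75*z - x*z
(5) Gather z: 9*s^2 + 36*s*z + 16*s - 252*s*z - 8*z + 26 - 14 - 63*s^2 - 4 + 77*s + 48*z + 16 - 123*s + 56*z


(1) = -60*m^2 + 160*m + 60
(2) = 10 - 12*r
(3) = 5*n^2 + n*(8 - 38*t) - 63*t^2 + 32*t - 4
(4) = 12*x^2 + 66*x - 36*z^2 + z*(-6*x - 216) - 180
(5) = -54*s^2 - 30*s + z*(96 - 216*s) + 24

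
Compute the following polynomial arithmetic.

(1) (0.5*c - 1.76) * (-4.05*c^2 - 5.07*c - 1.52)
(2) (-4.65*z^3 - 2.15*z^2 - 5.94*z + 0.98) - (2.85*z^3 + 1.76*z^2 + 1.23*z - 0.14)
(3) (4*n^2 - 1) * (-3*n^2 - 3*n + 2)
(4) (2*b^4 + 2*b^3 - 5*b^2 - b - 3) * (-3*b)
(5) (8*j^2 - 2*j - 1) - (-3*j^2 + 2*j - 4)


(1) = -2.025*c^3 + 4.593*c^2 + 8.1632*c + 2.6752
(2) = -7.5*z^3 - 3.91*z^2 - 7.17*z + 1.12
(3) = -12*n^4 - 12*n^3 + 11*n^2 + 3*n - 2
(4) = -6*b^5 - 6*b^4 + 15*b^3 + 3*b^2 + 9*b
(5) = 11*j^2 - 4*j + 3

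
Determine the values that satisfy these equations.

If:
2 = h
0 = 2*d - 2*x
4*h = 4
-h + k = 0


Then:
No Solution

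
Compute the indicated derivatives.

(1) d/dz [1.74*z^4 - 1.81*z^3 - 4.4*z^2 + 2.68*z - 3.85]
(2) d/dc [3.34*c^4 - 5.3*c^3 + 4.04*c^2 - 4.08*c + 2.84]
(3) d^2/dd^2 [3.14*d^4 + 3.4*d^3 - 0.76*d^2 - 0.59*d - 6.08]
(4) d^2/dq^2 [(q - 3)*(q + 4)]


(1) = 6.96*z^3 - 5.43*z^2 - 8.8*z + 2.68
(2) = 13.36*c^3 - 15.9*c^2 + 8.08*c - 4.08
(3) = 37.68*d^2 + 20.4*d - 1.52
(4) = 2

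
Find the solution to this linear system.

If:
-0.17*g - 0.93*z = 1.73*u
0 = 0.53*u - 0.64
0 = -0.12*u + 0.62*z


Then:
g = -13.57
u = 1.21
z = 0.23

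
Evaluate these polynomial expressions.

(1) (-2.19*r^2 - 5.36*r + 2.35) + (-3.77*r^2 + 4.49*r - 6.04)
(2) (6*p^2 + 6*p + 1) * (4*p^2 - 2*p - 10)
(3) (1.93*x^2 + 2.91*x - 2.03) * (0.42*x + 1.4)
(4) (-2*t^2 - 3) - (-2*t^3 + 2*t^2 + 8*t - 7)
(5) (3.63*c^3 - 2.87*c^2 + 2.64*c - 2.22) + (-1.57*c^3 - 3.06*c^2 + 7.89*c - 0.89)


(1) = -5.96*r^2 - 0.87*r - 3.69
(2) = 24*p^4 + 12*p^3 - 68*p^2 - 62*p - 10
(3) = 0.8106*x^3 + 3.9242*x^2 + 3.2214*x - 2.842
(4) = 2*t^3 - 4*t^2 - 8*t + 4
(5) = 2.06*c^3 - 5.93*c^2 + 10.53*c - 3.11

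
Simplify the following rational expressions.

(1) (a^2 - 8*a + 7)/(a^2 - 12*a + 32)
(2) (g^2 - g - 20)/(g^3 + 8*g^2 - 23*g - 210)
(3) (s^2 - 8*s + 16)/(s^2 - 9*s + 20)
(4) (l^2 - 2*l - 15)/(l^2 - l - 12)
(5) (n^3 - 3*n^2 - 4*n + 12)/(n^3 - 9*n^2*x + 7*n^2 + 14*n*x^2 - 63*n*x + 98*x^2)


(1) = (a^2 - 8*a + 7)/(a^2 - 12*a + 32)
(2) = (g + 4)/(g^2 + 13*g + 42)
(3) = (s - 4)/(s - 5)
(4) = (l - 5)/(l - 4)
(5) = (n^3 - 3*n^2 - 4*n + 12)/(n^3 - 9*n^2*x + 7*n^2 + 14*n*x^2 - 63*n*x + 98*x^2)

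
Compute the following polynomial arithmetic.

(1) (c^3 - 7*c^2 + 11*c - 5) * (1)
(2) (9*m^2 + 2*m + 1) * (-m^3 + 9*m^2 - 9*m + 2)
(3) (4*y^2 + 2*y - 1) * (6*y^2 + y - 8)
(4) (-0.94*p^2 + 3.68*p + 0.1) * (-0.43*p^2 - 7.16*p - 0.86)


(1) = c^3 - 7*c^2 + 11*c - 5
(2) = -9*m^5 + 79*m^4 - 64*m^3 + 9*m^2 - 5*m + 2
(3) = 24*y^4 + 16*y^3 - 36*y^2 - 17*y + 8
(4) = 0.4042*p^4 + 5.148*p^3 - 25.5834*p^2 - 3.8808*p - 0.086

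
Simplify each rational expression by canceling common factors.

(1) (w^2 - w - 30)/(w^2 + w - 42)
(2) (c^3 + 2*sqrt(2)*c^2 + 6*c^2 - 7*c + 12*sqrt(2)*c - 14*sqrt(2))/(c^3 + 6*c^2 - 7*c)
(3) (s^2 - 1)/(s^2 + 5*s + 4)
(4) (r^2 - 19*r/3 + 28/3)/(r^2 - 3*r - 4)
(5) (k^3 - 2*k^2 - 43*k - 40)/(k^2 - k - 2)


(1) = (w + 5)/(w + 7)
(2) = (c + 2*sqrt(2))/c
(3) = (s - 1)/(s + 4)
(4) = (3*r - 7)/(3*r + 3)
(5) = (k^2 - 3*k - 40)/(k - 2)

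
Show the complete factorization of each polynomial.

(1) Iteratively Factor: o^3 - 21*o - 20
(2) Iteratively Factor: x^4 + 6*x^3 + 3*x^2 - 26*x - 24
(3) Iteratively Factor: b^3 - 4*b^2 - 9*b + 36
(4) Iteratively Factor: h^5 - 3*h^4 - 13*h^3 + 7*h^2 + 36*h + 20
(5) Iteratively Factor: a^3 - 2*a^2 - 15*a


(1) = (o + 4)*(o^2 - 4*o - 5) = (o + 1)*(o + 4)*(o - 5)
(2) = (x + 3)*(x^3 + 3*x^2 - 6*x - 8) = (x + 3)*(x + 4)*(x^2 - x - 2) = (x + 1)*(x + 3)*(x + 4)*(x - 2)
(3) = (b - 3)*(b^2 - b - 12) = (b - 4)*(b - 3)*(b + 3)
(4) = (h + 2)*(h^4 - 5*h^3 - 3*h^2 + 13*h + 10) = (h + 1)*(h + 2)*(h^3 - 6*h^2 + 3*h + 10) = (h + 1)^2*(h + 2)*(h^2 - 7*h + 10) = (h - 2)*(h + 1)^2*(h + 2)*(h - 5)
(5) = (a - 5)*(a^2 + 3*a) = (a - 5)*(a + 3)*(a)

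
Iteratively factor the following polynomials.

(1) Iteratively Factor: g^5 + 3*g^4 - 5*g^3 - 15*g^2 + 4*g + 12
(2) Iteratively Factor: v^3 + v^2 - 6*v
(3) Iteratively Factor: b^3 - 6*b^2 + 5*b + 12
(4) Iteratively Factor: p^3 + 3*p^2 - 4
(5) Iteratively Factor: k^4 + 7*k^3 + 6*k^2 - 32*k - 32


(1) = (g + 3)*(g^4 - 5*g^2 + 4) = (g + 2)*(g + 3)*(g^3 - 2*g^2 - g + 2) = (g - 2)*(g + 2)*(g + 3)*(g^2 - 1) = (g - 2)*(g + 1)*(g + 2)*(g + 3)*(g - 1)
(2) = (v)*(v^2 + v - 6) = v*(v + 3)*(v - 2)
(3) = (b + 1)*(b^2 - 7*b + 12) = (b - 4)*(b + 1)*(b - 3)
(4) = (p + 2)*(p^2 + p - 2) = (p - 1)*(p + 2)*(p + 2)
(5) = (k - 2)*(k^3 + 9*k^2 + 24*k + 16) = (k - 2)*(k + 4)*(k^2 + 5*k + 4) = (k - 2)*(k + 1)*(k + 4)*(k + 4)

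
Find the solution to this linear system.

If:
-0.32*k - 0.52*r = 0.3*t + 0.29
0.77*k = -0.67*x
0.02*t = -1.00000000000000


Then:
k = -0.87012987012987*x
r = 0.535464535464535*x + 28.2884615384615
t = -50.00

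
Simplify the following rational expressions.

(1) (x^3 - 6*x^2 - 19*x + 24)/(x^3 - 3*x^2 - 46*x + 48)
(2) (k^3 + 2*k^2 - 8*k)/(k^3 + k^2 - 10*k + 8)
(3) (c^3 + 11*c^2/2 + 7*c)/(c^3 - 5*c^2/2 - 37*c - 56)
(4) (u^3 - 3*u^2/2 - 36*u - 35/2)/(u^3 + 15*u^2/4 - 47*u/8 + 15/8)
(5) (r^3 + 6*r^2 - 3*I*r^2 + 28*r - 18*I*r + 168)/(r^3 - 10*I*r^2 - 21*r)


(1) = (x + 3)/(x + 6)
(2) = k/(k - 1)
(3) = c/(c - 8)
(4) = (8*u^2 - 52*u - 28)/(8*u^2 - 10*u + 3)
(5) = (r^2 + r*(6 + 4*I) + 24*I)/(r^2 - 3*I*r)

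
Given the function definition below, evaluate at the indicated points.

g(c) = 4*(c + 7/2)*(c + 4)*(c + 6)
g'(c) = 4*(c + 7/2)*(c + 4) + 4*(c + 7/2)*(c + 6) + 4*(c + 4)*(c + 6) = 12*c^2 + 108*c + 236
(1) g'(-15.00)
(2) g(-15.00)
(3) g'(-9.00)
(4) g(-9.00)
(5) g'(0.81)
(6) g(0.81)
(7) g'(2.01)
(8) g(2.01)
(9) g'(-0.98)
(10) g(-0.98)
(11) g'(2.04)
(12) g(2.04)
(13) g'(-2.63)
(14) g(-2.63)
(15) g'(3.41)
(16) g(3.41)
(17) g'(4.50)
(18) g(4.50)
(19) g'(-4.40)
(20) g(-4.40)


(1) = 1316.00
(2) = -4554.00
(3) = 236.00
(4) = -330.00
(5) = 331.35
(6) = 564.72
(7) = 501.56
(8) = 1061.01
(9) = 141.68
(10) = 152.82
(11) = 506.26
(12) = 1076.13
(13) = 34.96
(14) = 16.07
(15) = 743.82
(16) = 1927.28
(17) = 965.00
(18) = 2856.00
(19) = -6.88
(20) = 2.30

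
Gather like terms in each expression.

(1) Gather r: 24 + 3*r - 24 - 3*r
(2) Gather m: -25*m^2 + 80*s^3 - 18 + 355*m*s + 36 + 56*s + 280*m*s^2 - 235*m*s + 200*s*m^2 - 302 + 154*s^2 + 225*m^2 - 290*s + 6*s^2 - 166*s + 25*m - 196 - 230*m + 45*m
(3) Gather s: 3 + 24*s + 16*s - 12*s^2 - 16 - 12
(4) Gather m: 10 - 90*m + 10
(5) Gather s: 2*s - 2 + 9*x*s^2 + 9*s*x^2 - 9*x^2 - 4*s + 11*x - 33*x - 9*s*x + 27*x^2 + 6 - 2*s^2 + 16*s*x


(1) = 0
(2) = m^2*(200*s + 200) + m*(280*s^2 + 120*s - 160) + 80*s^3 + 160*s^2 - 400*s - 480
(3) = -12*s^2 + 40*s - 25
(4) = 20 - 90*m
(5) = s^2*(9*x - 2) + s*(9*x^2 + 7*x - 2) + 18*x^2 - 22*x + 4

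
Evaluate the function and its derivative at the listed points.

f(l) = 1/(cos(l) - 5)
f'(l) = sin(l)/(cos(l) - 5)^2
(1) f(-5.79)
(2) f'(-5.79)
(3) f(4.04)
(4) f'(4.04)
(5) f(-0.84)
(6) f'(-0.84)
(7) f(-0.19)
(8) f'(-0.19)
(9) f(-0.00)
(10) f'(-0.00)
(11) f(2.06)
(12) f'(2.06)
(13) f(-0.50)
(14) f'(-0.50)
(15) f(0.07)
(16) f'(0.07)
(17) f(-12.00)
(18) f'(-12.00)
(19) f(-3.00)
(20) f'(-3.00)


(1) = -0.24
(2) = 0.03
(3) = -0.18
(4) = -0.02
(5) = -0.23
(6) = -0.04
(7) = -0.25
(8) = -0.01
(9) = -0.25
(10) = 0.00
(11) = -0.18
(12) = 0.03
(13) = -0.24
(14) = -0.03
(15) = -0.25
(16) = 0.00
(17) = -0.24
(18) = 0.03
(19) = -0.17
(20) = -0.00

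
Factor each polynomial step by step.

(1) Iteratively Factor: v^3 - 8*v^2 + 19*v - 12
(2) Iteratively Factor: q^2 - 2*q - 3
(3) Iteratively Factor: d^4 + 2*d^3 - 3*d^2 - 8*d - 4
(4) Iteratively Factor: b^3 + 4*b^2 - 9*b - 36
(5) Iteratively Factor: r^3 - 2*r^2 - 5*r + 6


(1) = (v - 4)*(v^2 - 4*v + 3) = (v - 4)*(v - 1)*(v - 3)
(2) = (q - 3)*(q + 1)
(3) = (d + 1)*(d^3 + d^2 - 4*d - 4) = (d - 2)*(d + 1)*(d^2 + 3*d + 2) = (d - 2)*(d + 1)^2*(d + 2)
(4) = (b - 3)*(b^2 + 7*b + 12) = (b - 3)*(b + 3)*(b + 4)
(5) = (r - 3)*(r^2 + r - 2) = (r - 3)*(r + 2)*(r - 1)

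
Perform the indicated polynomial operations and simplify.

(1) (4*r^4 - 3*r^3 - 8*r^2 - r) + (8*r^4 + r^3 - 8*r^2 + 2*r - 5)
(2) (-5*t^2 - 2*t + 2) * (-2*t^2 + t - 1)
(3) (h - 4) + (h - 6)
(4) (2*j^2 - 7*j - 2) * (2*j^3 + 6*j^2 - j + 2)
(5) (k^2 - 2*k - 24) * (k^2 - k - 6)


(1) = 12*r^4 - 2*r^3 - 16*r^2 + r - 5
(2) = 10*t^4 - t^3 - t^2 + 4*t - 2
(3) = 2*h - 10
(4) = 4*j^5 - 2*j^4 - 48*j^3 - j^2 - 12*j - 4
(5) = k^4 - 3*k^3 - 28*k^2 + 36*k + 144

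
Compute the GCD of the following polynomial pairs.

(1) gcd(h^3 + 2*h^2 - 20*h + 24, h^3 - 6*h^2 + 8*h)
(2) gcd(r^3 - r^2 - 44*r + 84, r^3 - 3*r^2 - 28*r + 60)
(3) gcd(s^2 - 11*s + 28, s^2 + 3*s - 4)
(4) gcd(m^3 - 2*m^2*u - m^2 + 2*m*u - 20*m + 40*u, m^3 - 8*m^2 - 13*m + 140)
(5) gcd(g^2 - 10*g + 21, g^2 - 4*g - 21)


(1) = gcd((h - 2)^2*(h + 6), h*(h - 4)*(h - 2)) = h - 2
(2) = r^2 - 8*r + 12
(3) = gcd((s - 7)*(s - 4), (s - 1)*(s + 4)) = 1
(4) = gcd((m - 5)*(m + 4)*(m - 2*u), (m - 7)*(m - 5)*(m + 4)) = m^2 - m - 20
(5) = g - 7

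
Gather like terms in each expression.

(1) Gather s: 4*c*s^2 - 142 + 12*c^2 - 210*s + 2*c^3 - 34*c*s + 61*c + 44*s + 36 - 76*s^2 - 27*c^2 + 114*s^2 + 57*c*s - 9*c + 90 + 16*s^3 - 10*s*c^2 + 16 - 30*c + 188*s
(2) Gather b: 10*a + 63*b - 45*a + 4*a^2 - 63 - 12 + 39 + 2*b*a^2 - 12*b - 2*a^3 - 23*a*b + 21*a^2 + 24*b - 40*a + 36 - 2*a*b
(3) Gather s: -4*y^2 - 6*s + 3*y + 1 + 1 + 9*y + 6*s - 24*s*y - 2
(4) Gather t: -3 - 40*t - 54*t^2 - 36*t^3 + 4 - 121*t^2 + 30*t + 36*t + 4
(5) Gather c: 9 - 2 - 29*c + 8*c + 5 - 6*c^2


(1) = 2*c^3 - 15*c^2 + 22*c + 16*s^3 + s^2*(4*c + 38) + s*(-10*c^2 + 23*c + 22)
(2) = -2*a^3 + 25*a^2 - 75*a + b*(2*a^2 - 25*a + 75)
(3) = -24*s*y - 4*y^2 + 12*y
(4) = -36*t^3 - 175*t^2 + 26*t + 5
(5) = -6*c^2 - 21*c + 12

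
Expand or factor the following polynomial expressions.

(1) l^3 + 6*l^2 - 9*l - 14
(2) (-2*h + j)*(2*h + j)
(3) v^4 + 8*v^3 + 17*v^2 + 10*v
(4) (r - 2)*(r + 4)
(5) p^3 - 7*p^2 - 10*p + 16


(1) = (l - 2)*(l + 1)*(l + 7)
(2) = -4*h^2 + j^2
(3) = v*(v + 1)*(v + 2)*(v + 5)
(4) = r^2 + 2*r - 8
(5) = (p - 8)*(p - 1)*(p + 2)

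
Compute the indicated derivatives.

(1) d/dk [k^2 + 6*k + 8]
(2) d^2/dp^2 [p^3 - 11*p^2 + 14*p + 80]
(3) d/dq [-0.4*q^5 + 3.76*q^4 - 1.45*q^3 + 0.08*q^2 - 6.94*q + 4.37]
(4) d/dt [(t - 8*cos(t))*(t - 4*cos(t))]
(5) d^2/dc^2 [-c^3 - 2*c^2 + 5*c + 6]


(1) = 2*k + 6
(2) = 6*p - 22
(3) = -2.0*q^4 + 15.04*q^3 - 4.35*q^2 + 0.16*q - 6.94
(4) = 12*t*sin(t) + 2*t - 32*sin(2*t) - 12*cos(t)
(5) = -6*c - 4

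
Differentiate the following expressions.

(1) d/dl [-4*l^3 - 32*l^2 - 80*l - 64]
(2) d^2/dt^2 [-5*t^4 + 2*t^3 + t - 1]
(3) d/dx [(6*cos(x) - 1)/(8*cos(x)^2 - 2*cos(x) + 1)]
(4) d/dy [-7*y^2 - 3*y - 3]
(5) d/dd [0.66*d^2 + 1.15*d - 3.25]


(1) = -12*l^2 - 64*l - 80
(2) = 12*t*(1 - 5*t)
(3) = 4*(12*cos(x)^2 - 4*cos(x) - 1)*sin(x)/(8*sin(x)^2 + 2*cos(x) - 9)^2
(4) = -14*y - 3
(5) = 1.32*d + 1.15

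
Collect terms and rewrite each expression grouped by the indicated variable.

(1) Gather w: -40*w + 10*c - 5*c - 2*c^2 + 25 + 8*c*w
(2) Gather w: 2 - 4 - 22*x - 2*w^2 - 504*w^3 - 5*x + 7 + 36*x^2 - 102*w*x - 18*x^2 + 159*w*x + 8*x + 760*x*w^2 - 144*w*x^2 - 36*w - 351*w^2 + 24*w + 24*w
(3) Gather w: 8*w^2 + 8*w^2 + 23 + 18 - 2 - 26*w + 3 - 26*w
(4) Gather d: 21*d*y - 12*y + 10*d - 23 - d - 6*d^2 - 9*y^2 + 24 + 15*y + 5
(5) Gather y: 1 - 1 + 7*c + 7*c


(1) = -2*c^2 + 5*c + w*(8*c - 40) + 25
(2) = -504*w^3 + w^2*(760*x - 353) + w*(-144*x^2 + 57*x + 12) + 18*x^2 - 19*x + 5
(3) = 16*w^2 - 52*w + 42
(4) = -6*d^2 + d*(21*y + 9) - 9*y^2 + 3*y + 6
(5) = 14*c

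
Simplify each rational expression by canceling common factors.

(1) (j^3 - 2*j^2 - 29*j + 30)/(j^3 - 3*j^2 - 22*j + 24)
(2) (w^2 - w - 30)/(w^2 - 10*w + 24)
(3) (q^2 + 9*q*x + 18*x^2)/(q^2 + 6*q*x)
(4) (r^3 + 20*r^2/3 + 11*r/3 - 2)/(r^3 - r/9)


(1) = (j + 5)/(j + 4)
(2) = (w + 5)/(w - 4)
(3) = (q + 3*x)/q
(4) = (3*r^2 + 21*r + 18)/(3*r^2 + r)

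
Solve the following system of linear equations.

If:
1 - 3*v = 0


Then:
v = 1/3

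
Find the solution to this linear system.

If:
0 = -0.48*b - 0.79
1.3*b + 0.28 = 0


Then:
No Solution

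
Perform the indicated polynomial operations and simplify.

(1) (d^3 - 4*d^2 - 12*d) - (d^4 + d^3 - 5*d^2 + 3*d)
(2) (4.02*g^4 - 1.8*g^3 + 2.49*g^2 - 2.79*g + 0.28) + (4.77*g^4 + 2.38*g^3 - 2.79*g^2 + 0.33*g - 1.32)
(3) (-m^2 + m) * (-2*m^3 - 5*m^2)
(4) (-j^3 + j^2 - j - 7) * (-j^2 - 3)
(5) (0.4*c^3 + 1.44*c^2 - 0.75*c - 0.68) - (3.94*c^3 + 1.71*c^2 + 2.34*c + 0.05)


(1) = -d^4 + d^2 - 15*d
(2) = 8.79*g^4 + 0.58*g^3 - 0.3*g^2 - 2.46*g - 1.04
(3) = 2*m^5 + 3*m^4 - 5*m^3
(4) = j^5 - j^4 + 4*j^3 + 4*j^2 + 3*j + 21
(5) = -3.54*c^3 - 0.27*c^2 - 3.09*c - 0.73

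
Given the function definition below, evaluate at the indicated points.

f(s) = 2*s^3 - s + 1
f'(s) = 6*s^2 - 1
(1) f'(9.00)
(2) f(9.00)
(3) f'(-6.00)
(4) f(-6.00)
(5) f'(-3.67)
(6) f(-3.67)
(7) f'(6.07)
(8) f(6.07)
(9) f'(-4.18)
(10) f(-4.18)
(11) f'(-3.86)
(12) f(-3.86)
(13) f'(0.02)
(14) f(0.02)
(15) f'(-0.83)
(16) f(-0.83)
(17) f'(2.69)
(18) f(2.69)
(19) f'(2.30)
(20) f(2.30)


(1) = 485.00
(2) = 1450.00
(3) = 215.00
(4) = -425.00
(5) = 79.81
(6) = -94.19
(7) = 220.07
(8) = 442.23
(9) = 103.83
(10) = -140.89
(11) = 88.40
(12) = -110.16
(13) = -1.00
(14) = 0.98
(15) = 3.13
(16) = 0.69
(17) = 42.42
(18) = 37.24
(19) = 30.74
(20) = 23.03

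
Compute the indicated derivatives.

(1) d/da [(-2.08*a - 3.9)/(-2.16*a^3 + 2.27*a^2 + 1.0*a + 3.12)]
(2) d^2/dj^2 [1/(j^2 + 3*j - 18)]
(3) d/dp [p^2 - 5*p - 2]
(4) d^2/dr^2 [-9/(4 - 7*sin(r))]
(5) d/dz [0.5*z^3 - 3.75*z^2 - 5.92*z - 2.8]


(1) = (-8.9856*a^3 - 20.5504*a^2 + 17.706*a - 2.5896)/(4.6656*a^6 - 9.8064*a^5 + 0.8329*a^4 - 8.9384*a^3 + 15.1648*a^2 + 6.24*a + 9.7344)
(2) = 2*(-j^2 - 3*j + (2*j + 3)^2 + 18)/(j^2 + 3*j - 18)^3
(3) = 2*p - 5
(4) = 63*(-7*sin(r)^2 - 4*sin(r) + 14)/(7*sin(r) - 4)^3
(5) = 1.5*z^2 - 7.5*z - 5.92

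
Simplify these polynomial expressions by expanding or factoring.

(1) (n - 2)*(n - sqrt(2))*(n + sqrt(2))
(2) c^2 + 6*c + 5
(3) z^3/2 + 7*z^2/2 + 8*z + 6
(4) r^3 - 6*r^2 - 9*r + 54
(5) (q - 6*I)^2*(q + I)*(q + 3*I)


(1) = n^3 - 2*n^2 - 2*n + 4
(2) = (c + 1)*(c + 5)
(3) = (z/2 + 1)*(z + 2)*(z + 3)
(4) = (r - 6)*(r - 3)*(r + 3)
(5) = q^4 - 8*I*q^3 + 9*q^2 - 108*I*q + 108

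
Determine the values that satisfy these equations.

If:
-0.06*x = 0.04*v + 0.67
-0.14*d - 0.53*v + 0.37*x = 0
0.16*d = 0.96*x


Then:
d = -163.89
v = 24.22
x = -27.32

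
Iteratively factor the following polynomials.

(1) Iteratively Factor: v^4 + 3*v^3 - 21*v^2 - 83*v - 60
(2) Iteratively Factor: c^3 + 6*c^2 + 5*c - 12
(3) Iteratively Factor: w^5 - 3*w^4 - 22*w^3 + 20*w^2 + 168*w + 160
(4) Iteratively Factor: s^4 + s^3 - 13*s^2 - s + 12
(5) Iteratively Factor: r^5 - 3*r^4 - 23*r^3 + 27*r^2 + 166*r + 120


(1) = (v + 1)*(v^3 + 2*v^2 - 23*v - 60) = (v - 5)*(v + 1)*(v^2 + 7*v + 12) = (v - 5)*(v + 1)*(v + 4)*(v + 3)
(2) = (c - 1)*(c^2 + 7*c + 12) = (c - 1)*(c + 3)*(c + 4)
(3) = (w + 2)*(w^4 - 5*w^3 - 12*w^2 + 44*w + 80) = (w - 5)*(w + 2)*(w^3 - 12*w - 16) = (w - 5)*(w + 2)^2*(w^2 - 2*w - 8) = (w - 5)*(w + 2)^3*(w - 4)
(4) = (s - 1)*(s^3 + 2*s^2 - 11*s - 12) = (s - 3)*(s - 1)*(s^2 + 5*s + 4) = (s - 3)*(s - 1)*(s + 4)*(s + 1)
(5) = (r - 4)*(r^4 + r^3 - 19*r^2 - 49*r - 30) = (r - 4)*(r + 2)*(r^3 - r^2 - 17*r - 15) = (r - 4)*(r + 1)*(r + 2)*(r^2 - 2*r - 15) = (r - 5)*(r - 4)*(r + 1)*(r + 2)*(r + 3)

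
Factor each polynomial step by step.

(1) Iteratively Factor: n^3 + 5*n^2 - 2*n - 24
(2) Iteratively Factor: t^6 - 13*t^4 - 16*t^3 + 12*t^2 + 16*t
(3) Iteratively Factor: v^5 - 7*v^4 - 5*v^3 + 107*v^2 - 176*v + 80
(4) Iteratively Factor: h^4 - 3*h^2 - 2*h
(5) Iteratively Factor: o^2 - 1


(1) = (n + 4)*(n^2 + n - 6) = (n - 2)*(n + 4)*(n + 3)
(2) = (t + 2)*(t^5 - 2*t^4 - 9*t^3 + 2*t^2 + 8*t) = (t - 1)*(t + 2)*(t^4 - t^3 - 10*t^2 - 8*t) = (t - 4)*(t - 1)*(t + 2)*(t^3 + 3*t^2 + 2*t) = (t - 4)*(t - 1)*(t + 1)*(t + 2)*(t^2 + 2*t) = (t - 4)*(t - 1)*(t + 1)*(t + 2)^2*(t)
(3) = (v - 5)*(v^4 - 2*v^3 - 15*v^2 + 32*v - 16) = (v - 5)*(v - 1)*(v^3 - v^2 - 16*v + 16) = (v - 5)*(v - 1)*(v + 4)*(v^2 - 5*v + 4) = (v - 5)*(v - 4)*(v - 1)*(v + 4)*(v - 1)
(4) = (h)*(h^3 - 3*h - 2) = h*(h + 1)*(h^2 - h - 2) = h*(h - 2)*(h + 1)*(h + 1)
(5) = (o - 1)*(o + 1)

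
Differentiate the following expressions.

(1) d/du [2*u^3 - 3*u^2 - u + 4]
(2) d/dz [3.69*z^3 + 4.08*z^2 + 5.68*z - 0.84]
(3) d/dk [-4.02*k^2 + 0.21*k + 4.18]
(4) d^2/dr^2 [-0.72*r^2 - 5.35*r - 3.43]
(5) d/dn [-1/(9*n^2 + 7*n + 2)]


(1) = 6*u^2 - 6*u - 1
(2) = 11.07*z^2 + 8.16*z + 5.68
(3) = 0.21 - 8.04*k
(4) = -1.44000000000000
(5) = (18*n + 7)/(9*n^2 + 7*n + 2)^2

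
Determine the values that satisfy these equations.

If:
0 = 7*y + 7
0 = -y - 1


Then:
y = -1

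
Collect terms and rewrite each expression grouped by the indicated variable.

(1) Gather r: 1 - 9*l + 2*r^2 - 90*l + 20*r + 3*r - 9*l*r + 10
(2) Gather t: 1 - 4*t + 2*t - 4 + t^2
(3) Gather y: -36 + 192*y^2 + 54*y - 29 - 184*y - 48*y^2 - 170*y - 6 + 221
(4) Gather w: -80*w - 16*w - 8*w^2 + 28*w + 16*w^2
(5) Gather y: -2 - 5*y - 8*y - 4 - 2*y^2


(1) = -99*l + 2*r^2 + r*(23 - 9*l) + 11
(2) = t^2 - 2*t - 3
(3) = 144*y^2 - 300*y + 150
(4) = 8*w^2 - 68*w
(5) = -2*y^2 - 13*y - 6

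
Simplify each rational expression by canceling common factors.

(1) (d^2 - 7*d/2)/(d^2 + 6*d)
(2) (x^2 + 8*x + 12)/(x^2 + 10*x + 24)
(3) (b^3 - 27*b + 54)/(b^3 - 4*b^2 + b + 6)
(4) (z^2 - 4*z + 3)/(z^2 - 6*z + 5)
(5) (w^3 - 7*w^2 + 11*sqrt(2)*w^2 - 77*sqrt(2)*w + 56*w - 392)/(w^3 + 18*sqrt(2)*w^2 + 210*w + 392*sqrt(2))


(1) = (2*d - 7)/(2*d + 12)
(2) = (x + 2)/(x + 4)
(3) = (b^2 + 3*b - 18)/(b^2 - b - 2)
(4) = (z - 3)/(z - 5)
(5) = (w - 7)/(w + 7*sqrt(2))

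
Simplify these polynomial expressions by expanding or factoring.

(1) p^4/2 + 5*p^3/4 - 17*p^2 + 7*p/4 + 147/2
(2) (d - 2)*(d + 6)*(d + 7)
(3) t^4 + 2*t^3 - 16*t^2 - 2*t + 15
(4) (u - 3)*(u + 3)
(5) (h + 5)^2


(1) = (p/2 + 1)*(p - 7/2)*(p - 3)*(p + 7)
(2) = d^3 + 11*d^2 + 16*d - 84
(3) = (t - 3)*(t - 1)*(t + 1)*(t + 5)
(4) = u^2 - 9
(5) = h^2 + 10*h + 25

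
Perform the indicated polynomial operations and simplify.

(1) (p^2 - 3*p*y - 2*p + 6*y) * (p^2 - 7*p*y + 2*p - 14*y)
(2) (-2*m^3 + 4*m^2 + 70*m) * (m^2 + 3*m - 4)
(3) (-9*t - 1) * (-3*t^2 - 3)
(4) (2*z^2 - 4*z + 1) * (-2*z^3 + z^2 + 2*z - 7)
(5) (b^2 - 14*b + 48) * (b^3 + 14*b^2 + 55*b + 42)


(1) = p^4 - 10*p^3*y + 21*p^2*y^2 - 4*p^2 + 40*p*y - 84*y^2
(2) = -2*m^5 - 2*m^4 + 90*m^3 + 194*m^2 - 280*m
(3) = 27*t^3 + 3*t^2 + 27*t + 3
(4) = -4*z^5 + 10*z^4 - 2*z^3 - 21*z^2 + 30*z - 7
(5) = b^5 - 93*b^3 - 56*b^2 + 2052*b + 2016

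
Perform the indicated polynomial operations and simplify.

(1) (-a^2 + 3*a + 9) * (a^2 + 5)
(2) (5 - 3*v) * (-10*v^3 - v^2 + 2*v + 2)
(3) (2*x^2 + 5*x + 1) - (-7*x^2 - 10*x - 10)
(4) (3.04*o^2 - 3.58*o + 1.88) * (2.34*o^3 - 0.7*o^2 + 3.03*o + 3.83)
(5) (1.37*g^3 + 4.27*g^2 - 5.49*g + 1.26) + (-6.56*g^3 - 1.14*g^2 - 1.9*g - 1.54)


(1) = -a^4 + 3*a^3 + 4*a^2 + 15*a + 45
(2) = 30*v^4 - 47*v^3 - 11*v^2 + 4*v + 10
(3) = 9*x^2 + 15*x + 11
(4) = 7.1136*o^5 - 10.5052*o^4 + 16.1164*o^3 - 0.5202*o^2 - 8.015*o + 7.2004
(5) = -5.19*g^3 + 3.13*g^2 - 7.39*g - 0.28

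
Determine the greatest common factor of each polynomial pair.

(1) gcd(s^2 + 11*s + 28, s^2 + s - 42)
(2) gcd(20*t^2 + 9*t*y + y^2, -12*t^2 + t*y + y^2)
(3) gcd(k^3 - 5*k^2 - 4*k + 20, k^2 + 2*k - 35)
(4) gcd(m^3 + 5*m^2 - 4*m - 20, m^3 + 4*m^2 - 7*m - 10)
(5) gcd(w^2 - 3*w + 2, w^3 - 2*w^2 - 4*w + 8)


(1) = s + 7
(2) = 4*t + y
(3) = k - 5
(4) = m^2 + 3*m - 10
(5) = w - 2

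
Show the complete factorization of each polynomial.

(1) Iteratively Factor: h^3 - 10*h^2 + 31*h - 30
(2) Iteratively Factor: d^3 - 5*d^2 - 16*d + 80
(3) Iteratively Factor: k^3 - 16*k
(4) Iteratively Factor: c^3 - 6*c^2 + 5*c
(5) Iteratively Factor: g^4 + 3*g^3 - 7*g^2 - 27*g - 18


(1) = (h - 3)*(h^2 - 7*h + 10) = (h - 3)*(h - 2)*(h - 5)
(2) = (d - 5)*(d^2 - 16) = (d - 5)*(d + 4)*(d - 4)
(3) = (k)*(k^2 - 16) = k*(k - 4)*(k + 4)
(4) = (c - 1)*(c^2 - 5*c) = (c - 5)*(c - 1)*(c)
(5) = (g + 2)*(g^3 + g^2 - 9*g - 9) = (g + 2)*(g + 3)*(g^2 - 2*g - 3) = (g + 1)*(g + 2)*(g + 3)*(g - 3)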